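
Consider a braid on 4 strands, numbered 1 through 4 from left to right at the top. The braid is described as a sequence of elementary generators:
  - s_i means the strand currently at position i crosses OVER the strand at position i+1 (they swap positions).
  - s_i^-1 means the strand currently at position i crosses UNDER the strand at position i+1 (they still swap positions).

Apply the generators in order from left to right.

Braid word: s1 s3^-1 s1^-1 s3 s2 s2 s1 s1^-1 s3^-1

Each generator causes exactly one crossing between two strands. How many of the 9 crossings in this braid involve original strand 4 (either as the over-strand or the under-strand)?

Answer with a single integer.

Answer: 3

Derivation:
Gen 1: crossing 1x2. Involves strand 4? no. Count so far: 0
Gen 2: crossing 3x4. Involves strand 4? yes. Count so far: 1
Gen 3: crossing 2x1. Involves strand 4? no. Count so far: 1
Gen 4: crossing 4x3. Involves strand 4? yes. Count so far: 2
Gen 5: crossing 2x3. Involves strand 4? no. Count so far: 2
Gen 6: crossing 3x2. Involves strand 4? no. Count so far: 2
Gen 7: crossing 1x2. Involves strand 4? no. Count so far: 2
Gen 8: crossing 2x1. Involves strand 4? no. Count so far: 2
Gen 9: crossing 3x4. Involves strand 4? yes. Count so far: 3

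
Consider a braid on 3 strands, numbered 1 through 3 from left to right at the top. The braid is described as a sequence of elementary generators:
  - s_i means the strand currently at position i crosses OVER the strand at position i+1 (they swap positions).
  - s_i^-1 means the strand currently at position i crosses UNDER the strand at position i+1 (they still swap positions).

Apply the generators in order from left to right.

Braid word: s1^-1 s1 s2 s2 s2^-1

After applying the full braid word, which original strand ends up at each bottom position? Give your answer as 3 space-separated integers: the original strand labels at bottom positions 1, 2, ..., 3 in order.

Gen 1 (s1^-1): strand 1 crosses under strand 2. Perm now: [2 1 3]
Gen 2 (s1): strand 2 crosses over strand 1. Perm now: [1 2 3]
Gen 3 (s2): strand 2 crosses over strand 3. Perm now: [1 3 2]
Gen 4 (s2): strand 3 crosses over strand 2. Perm now: [1 2 3]
Gen 5 (s2^-1): strand 2 crosses under strand 3. Perm now: [1 3 2]

Answer: 1 3 2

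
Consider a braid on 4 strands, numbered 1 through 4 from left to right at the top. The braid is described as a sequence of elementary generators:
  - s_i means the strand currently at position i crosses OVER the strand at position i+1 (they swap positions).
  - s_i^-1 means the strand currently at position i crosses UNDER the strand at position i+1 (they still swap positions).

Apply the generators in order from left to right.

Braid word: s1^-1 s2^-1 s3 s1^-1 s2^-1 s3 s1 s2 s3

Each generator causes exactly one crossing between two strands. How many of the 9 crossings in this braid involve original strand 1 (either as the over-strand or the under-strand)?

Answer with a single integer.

Answer: 5

Derivation:
Gen 1: crossing 1x2. Involves strand 1? yes. Count so far: 1
Gen 2: crossing 1x3. Involves strand 1? yes. Count so far: 2
Gen 3: crossing 1x4. Involves strand 1? yes. Count so far: 3
Gen 4: crossing 2x3. Involves strand 1? no. Count so far: 3
Gen 5: crossing 2x4. Involves strand 1? no. Count so far: 3
Gen 6: crossing 2x1. Involves strand 1? yes. Count so far: 4
Gen 7: crossing 3x4. Involves strand 1? no. Count so far: 4
Gen 8: crossing 3x1. Involves strand 1? yes. Count so far: 5
Gen 9: crossing 3x2. Involves strand 1? no. Count so far: 5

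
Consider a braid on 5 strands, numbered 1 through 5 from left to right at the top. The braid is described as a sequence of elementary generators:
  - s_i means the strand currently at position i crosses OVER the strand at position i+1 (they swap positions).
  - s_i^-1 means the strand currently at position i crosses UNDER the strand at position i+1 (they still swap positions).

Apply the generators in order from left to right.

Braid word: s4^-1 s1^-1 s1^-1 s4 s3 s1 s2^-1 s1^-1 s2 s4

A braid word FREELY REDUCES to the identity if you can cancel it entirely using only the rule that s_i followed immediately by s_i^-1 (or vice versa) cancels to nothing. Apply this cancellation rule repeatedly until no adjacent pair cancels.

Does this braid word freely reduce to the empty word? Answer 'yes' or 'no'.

Gen 1 (s4^-1): push. Stack: [s4^-1]
Gen 2 (s1^-1): push. Stack: [s4^-1 s1^-1]
Gen 3 (s1^-1): push. Stack: [s4^-1 s1^-1 s1^-1]
Gen 4 (s4): push. Stack: [s4^-1 s1^-1 s1^-1 s4]
Gen 5 (s3): push. Stack: [s4^-1 s1^-1 s1^-1 s4 s3]
Gen 6 (s1): push. Stack: [s4^-1 s1^-1 s1^-1 s4 s3 s1]
Gen 7 (s2^-1): push. Stack: [s4^-1 s1^-1 s1^-1 s4 s3 s1 s2^-1]
Gen 8 (s1^-1): push. Stack: [s4^-1 s1^-1 s1^-1 s4 s3 s1 s2^-1 s1^-1]
Gen 9 (s2): push. Stack: [s4^-1 s1^-1 s1^-1 s4 s3 s1 s2^-1 s1^-1 s2]
Gen 10 (s4): push. Stack: [s4^-1 s1^-1 s1^-1 s4 s3 s1 s2^-1 s1^-1 s2 s4]
Reduced word: s4^-1 s1^-1 s1^-1 s4 s3 s1 s2^-1 s1^-1 s2 s4

Answer: no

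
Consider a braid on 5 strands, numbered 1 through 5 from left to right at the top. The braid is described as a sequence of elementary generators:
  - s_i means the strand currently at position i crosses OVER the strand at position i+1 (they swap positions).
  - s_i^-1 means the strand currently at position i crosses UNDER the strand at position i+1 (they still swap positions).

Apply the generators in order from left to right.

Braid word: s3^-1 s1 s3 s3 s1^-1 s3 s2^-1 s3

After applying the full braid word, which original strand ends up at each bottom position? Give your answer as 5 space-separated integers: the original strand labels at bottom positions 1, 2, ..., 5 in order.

Gen 1 (s3^-1): strand 3 crosses under strand 4. Perm now: [1 2 4 3 5]
Gen 2 (s1): strand 1 crosses over strand 2. Perm now: [2 1 4 3 5]
Gen 3 (s3): strand 4 crosses over strand 3. Perm now: [2 1 3 4 5]
Gen 4 (s3): strand 3 crosses over strand 4. Perm now: [2 1 4 3 5]
Gen 5 (s1^-1): strand 2 crosses under strand 1. Perm now: [1 2 4 3 5]
Gen 6 (s3): strand 4 crosses over strand 3. Perm now: [1 2 3 4 5]
Gen 7 (s2^-1): strand 2 crosses under strand 3. Perm now: [1 3 2 4 5]
Gen 8 (s3): strand 2 crosses over strand 4. Perm now: [1 3 4 2 5]

Answer: 1 3 4 2 5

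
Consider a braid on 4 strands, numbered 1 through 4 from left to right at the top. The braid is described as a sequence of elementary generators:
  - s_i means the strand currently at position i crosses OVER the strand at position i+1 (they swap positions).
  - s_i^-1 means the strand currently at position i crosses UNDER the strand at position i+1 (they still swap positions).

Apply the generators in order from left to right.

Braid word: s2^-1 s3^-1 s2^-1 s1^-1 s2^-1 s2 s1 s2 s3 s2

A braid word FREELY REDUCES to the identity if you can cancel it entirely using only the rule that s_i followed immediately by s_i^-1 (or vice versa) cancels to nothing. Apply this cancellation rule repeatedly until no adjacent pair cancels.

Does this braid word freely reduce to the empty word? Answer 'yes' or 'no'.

Answer: yes

Derivation:
Gen 1 (s2^-1): push. Stack: [s2^-1]
Gen 2 (s3^-1): push. Stack: [s2^-1 s3^-1]
Gen 3 (s2^-1): push. Stack: [s2^-1 s3^-1 s2^-1]
Gen 4 (s1^-1): push. Stack: [s2^-1 s3^-1 s2^-1 s1^-1]
Gen 5 (s2^-1): push. Stack: [s2^-1 s3^-1 s2^-1 s1^-1 s2^-1]
Gen 6 (s2): cancels prior s2^-1. Stack: [s2^-1 s3^-1 s2^-1 s1^-1]
Gen 7 (s1): cancels prior s1^-1. Stack: [s2^-1 s3^-1 s2^-1]
Gen 8 (s2): cancels prior s2^-1. Stack: [s2^-1 s3^-1]
Gen 9 (s3): cancels prior s3^-1. Stack: [s2^-1]
Gen 10 (s2): cancels prior s2^-1. Stack: []
Reduced word: (empty)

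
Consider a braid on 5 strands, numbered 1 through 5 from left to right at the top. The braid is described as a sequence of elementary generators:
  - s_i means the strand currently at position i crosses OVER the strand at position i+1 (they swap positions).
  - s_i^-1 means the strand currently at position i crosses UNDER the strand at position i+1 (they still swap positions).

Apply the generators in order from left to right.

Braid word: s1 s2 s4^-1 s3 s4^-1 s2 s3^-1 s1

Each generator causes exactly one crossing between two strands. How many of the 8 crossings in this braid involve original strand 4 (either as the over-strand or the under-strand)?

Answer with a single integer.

Gen 1: crossing 1x2. Involves strand 4? no. Count so far: 0
Gen 2: crossing 1x3. Involves strand 4? no. Count so far: 0
Gen 3: crossing 4x5. Involves strand 4? yes. Count so far: 1
Gen 4: crossing 1x5. Involves strand 4? no. Count so far: 1
Gen 5: crossing 1x4. Involves strand 4? yes. Count so far: 2
Gen 6: crossing 3x5. Involves strand 4? no. Count so far: 2
Gen 7: crossing 3x4. Involves strand 4? yes. Count so far: 3
Gen 8: crossing 2x5. Involves strand 4? no. Count so far: 3

Answer: 3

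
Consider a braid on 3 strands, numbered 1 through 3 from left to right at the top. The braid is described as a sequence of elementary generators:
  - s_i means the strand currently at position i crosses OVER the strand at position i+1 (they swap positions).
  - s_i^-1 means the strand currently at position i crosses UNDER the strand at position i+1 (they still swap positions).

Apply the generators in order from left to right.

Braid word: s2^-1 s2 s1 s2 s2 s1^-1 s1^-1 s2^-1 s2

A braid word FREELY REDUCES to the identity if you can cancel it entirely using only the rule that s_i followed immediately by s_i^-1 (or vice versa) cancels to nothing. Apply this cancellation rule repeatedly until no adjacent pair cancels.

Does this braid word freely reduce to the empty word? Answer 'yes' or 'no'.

Answer: no

Derivation:
Gen 1 (s2^-1): push. Stack: [s2^-1]
Gen 2 (s2): cancels prior s2^-1. Stack: []
Gen 3 (s1): push. Stack: [s1]
Gen 4 (s2): push. Stack: [s1 s2]
Gen 5 (s2): push. Stack: [s1 s2 s2]
Gen 6 (s1^-1): push. Stack: [s1 s2 s2 s1^-1]
Gen 7 (s1^-1): push. Stack: [s1 s2 s2 s1^-1 s1^-1]
Gen 8 (s2^-1): push. Stack: [s1 s2 s2 s1^-1 s1^-1 s2^-1]
Gen 9 (s2): cancels prior s2^-1. Stack: [s1 s2 s2 s1^-1 s1^-1]
Reduced word: s1 s2 s2 s1^-1 s1^-1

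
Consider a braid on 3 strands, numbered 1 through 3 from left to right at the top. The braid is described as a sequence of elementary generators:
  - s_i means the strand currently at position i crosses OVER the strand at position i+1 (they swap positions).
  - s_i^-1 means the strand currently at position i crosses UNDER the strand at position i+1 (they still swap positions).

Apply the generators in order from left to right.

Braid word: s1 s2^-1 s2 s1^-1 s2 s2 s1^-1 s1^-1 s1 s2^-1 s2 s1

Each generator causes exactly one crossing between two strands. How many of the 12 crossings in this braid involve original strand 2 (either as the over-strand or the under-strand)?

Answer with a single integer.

Gen 1: crossing 1x2. Involves strand 2? yes. Count so far: 1
Gen 2: crossing 1x3. Involves strand 2? no. Count so far: 1
Gen 3: crossing 3x1. Involves strand 2? no. Count so far: 1
Gen 4: crossing 2x1. Involves strand 2? yes. Count so far: 2
Gen 5: crossing 2x3. Involves strand 2? yes. Count so far: 3
Gen 6: crossing 3x2. Involves strand 2? yes. Count so far: 4
Gen 7: crossing 1x2. Involves strand 2? yes. Count so far: 5
Gen 8: crossing 2x1. Involves strand 2? yes. Count so far: 6
Gen 9: crossing 1x2. Involves strand 2? yes. Count so far: 7
Gen 10: crossing 1x3. Involves strand 2? no. Count so far: 7
Gen 11: crossing 3x1. Involves strand 2? no. Count so far: 7
Gen 12: crossing 2x1. Involves strand 2? yes. Count so far: 8

Answer: 8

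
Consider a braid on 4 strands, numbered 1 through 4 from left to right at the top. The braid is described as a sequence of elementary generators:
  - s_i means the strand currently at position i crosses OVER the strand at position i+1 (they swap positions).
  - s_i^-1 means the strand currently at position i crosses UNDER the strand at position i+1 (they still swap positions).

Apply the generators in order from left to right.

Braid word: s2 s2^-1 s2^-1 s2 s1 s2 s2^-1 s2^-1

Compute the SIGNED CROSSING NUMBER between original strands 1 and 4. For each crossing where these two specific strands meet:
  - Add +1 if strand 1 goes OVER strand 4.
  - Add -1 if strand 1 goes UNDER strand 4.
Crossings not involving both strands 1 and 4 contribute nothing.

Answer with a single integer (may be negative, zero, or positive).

Answer: 0

Derivation:
Gen 1: crossing 2x3. Both 1&4? no. Sum: 0
Gen 2: crossing 3x2. Both 1&4? no. Sum: 0
Gen 3: crossing 2x3. Both 1&4? no. Sum: 0
Gen 4: crossing 3x2. Both 1&4? no. Sum: 0
Gen 5: crossing 1x2. Both 1&4? no. Sum: 0
Gen 6: crossing 1x3. Both 1&4? no. Sum: 0
Gen 7: crossing 3x1. Both 1&4? no. Sum: 0
Gen 8: crossing 1x3. Both 1&4? no. Sum: 0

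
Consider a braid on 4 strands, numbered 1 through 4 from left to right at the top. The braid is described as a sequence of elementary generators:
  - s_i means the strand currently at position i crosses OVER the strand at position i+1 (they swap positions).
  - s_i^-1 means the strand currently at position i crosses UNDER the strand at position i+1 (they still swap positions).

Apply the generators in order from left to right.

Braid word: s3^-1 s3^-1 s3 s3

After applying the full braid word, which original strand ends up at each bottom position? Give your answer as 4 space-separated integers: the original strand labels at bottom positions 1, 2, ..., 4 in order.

Answer: 1 2 3 4

Derivation:
Gen 1 (s3^-1): strand 3 crosses under strand 4. Perm now: [1 2 4 3]
Gen 2 (s3^-1): strand 4 crosses under strand 3. Perm now: [1 2 3 4]
Gen 3 (s3): strand 3 crosses over strand 4. Perm now: [1 2 4 3]
Gen 4 (s3): strand 4 crosses over strand 3. Perm now: [1 2 3 4]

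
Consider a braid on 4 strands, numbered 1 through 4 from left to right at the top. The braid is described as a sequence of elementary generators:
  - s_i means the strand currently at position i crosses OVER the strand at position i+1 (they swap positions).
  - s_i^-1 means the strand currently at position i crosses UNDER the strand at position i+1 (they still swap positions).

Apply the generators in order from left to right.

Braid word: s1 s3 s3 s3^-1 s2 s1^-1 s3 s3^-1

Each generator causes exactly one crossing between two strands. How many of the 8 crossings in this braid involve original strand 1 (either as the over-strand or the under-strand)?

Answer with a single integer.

Answer: 4

Derivation:
Gen 1: crossing 1x2. Involves strand 1? yes. Count so far: 1
Gen 2: crossing 3x4. Involves strand 1? no. Count so far: 1
Gen 3: crossing 4x3. Involves strand 1? no. Count so far: 1
Gen 4: crossing 3x4. Involves strand 1? no. Count so far: 1
Gen 5: crossing 1x4. Involves strand 1? yes. Count so far: 2
Gen 6: crossing 2x4. Involves strand 1? no. Count so far: 2
Gen 7: crossing 1x3. Involves strand 1? yes. Count so far: 3
Gen 8: crossing 3x1. Involves strand 1? yes. Count so far: 4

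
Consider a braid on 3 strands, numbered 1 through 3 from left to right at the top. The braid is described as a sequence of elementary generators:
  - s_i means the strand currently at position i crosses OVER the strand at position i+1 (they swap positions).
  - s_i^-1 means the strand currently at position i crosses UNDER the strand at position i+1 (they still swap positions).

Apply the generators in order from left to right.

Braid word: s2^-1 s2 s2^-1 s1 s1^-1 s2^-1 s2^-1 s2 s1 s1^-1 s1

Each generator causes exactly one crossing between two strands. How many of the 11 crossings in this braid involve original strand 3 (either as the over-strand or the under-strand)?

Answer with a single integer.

Answer: 8

Derivation:
Gen 1: crossing 2x3. Involves strand 3? yes. Count so far: 1
Gen 2: crossing 3x2. Involves strand 3? yes. Count so far: 2
Gen 3: crossing 2x3. Involves strand 3? yes. Count so far: 3
Gen 4: crossing 1x3. Involves strand 3? yes. Count so far: 4
Gen 5: crossing 3x1. Involves strand 3? yes. Count so far: 5
Gen 6: crossing 3x2. Involves strand 3? yes. Count so far: 6
Gen 7: crossing 2x3. Involves strand 3? yes. Count so far: 7
Gen 8: crossing 3x2. Involves strand 3? yes. Count so far: 8
Gen 9: crossing 1x2. Involves strand 3? no. Count so far: 8
Gen 10: crossing 2x1. Involves strand 3? no. Count so far: 8
Gen 11: crossing 1x2. Involves strand 3? no. Count so far: 8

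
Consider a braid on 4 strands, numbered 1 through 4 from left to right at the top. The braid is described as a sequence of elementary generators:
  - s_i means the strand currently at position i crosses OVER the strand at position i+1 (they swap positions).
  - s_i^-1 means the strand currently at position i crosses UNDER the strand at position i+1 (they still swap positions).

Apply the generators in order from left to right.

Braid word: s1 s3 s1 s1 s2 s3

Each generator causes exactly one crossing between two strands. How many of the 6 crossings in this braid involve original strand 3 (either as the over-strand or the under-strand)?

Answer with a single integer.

Answer: 2

Derivation:
Gen 1: crossing 1x2. Involves strand 3? no. Count so far: 0
Gen 2: crossing 3x4. Involves strand 3? yes. Count so far: 1
Gen 3: crossing 2x1. Involves strand 3? no. Count so far: 1
Gen 4: crossing 1x2. Involves strand 3? no. Count so far: 1
Gen 5: crossing 1x4. Involves strand 3? no. Count so far: 1
Gen 6: crossing 1x3. Involves strand 3? yes. Count so far: 2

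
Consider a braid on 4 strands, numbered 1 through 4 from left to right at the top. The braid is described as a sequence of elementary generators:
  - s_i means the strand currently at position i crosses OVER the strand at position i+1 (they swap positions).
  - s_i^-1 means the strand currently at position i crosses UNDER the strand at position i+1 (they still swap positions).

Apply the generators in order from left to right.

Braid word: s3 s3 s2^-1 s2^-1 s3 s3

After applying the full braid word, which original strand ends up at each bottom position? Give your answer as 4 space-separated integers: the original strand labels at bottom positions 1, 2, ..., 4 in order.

Answer: 1 2 3 4

Derivation:
Gen 1 (s3): strand 3 crosses over strand 4. Perm now: [1 2 4 3]
Gen 2 (s3): strand 4 crosses over strand 3. Perm now: [1 2 3 4]
Gen 3 (s2^-1): strand 2 crosses under strand 3. Perm now: [1 3 2 4]
Gen 4 (s2^-1): strand 3 crosses under strand 2. Perm now: [1 2 3 4]
Gen 5 (s3): strand 3 crosses over strand 4. Perm now: [1 2 4 3]
Gen 6 (s3): strand 4 crosses over strand 3. Perm now: [1 2 3 4]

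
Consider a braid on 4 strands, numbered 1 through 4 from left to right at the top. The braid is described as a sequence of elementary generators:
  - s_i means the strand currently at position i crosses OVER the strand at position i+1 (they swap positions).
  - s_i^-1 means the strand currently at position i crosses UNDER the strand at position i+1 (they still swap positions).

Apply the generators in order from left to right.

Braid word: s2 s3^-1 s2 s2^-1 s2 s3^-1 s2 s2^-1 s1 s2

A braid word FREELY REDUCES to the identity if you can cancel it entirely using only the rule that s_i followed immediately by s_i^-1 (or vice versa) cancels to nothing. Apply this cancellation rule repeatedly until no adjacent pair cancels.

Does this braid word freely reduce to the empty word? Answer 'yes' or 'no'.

Gen 1 (s2): push. Stack: [s2]
Gen 2 (s3^-1): push. Stack: [s2 s3^-1]
Gen 3 (s2): push. Stack: [s2 s3^-1 s2]
Gen 4 (s2^-1): cancels prior s2. Stack: [s2 s3^-1]
Gen 5 (s2): push. Stack: [s2 s3^-1 s2]
Gen 6 (s3^-1): push. Stack: [s2 s3^-1 s2 s3^-1]
Gen 7 (s2): push. Stack: [s2 s3^-1 s2 s3^-1 s2]
Gen 8 (s2^-1): cancels prior s2. Stack: [s2 s3^-1 s2 s3^-1]
Gen 9 (s1): push. Stack: [s2 s3^-1 s2 s3^-1 s1]
Gen 10 (s2): push. Stack: [s2 s3^-1 s2 s3^-1 s1 s2]
Reduced word: s2 s3^-1 s2 s3^-1 s1 s2

Answer: no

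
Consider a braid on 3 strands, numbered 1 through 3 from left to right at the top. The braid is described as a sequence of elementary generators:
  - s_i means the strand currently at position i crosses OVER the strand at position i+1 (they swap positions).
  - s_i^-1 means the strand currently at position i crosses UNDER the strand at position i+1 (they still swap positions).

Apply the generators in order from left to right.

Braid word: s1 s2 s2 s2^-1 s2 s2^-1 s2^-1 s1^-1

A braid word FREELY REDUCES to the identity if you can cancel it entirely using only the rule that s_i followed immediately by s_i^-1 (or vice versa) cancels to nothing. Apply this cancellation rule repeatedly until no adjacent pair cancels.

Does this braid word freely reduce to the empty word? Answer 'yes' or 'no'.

Answer: yes

Derivation:
Gen 1 (s1): push. Stack: [s1]
Gen 2 (s2): push. Stack: [s1 s2]
Gen 3 (s2): push. Stack: [s1 s2 s2]
Gen 4 (s2^-1): cancels prior s2. Stack: [s1 s2]
Gen 5 (s2): push. Stack: [s1 s2 s2]
Gen 6 (s2^-1): cancels prior s2. Stack: [s1 s2]
Gen 7 (s2^-1): cancels prior s2. Stack: [s1]
Gen 8 (s1^-1): cancels prior s1. Stack: []
Reduced word: (empty)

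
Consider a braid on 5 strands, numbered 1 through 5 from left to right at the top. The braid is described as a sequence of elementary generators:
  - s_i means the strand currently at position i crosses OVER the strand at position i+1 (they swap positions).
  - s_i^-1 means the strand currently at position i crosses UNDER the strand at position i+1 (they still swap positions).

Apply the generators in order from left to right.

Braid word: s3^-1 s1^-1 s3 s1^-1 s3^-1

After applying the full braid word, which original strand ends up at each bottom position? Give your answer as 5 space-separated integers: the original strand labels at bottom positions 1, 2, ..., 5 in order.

Answer: 1 2 4 3 5

Derivation:
Gen 1 (s3^-1): strand 3 crosses under strand 4. Perm now: [1 2 4 3 5]
Gen 2 (s1^-1): strand 1 crosses under strand 2. Perm now: [2 1 4 3 5]
Gen 3 (s3): strand 4 crosses over strand 3. Perm now: [2 1 3 4 5]
Gen 4 (s1^-1): strand 2 crosses under strand 1. Perm now: [1 2 3 4 5]
Gen 5 (s3^-1): strand 3 crosses under strand 4. Perm now: [1 2 4 3 5]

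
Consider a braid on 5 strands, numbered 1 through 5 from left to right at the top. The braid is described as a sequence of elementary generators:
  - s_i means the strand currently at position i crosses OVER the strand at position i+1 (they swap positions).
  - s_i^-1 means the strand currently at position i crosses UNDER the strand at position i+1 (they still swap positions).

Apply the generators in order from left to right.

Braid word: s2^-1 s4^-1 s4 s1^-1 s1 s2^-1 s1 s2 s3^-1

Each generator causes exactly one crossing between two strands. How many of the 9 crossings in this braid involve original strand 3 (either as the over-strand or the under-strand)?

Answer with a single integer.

Gen 1: crossing 2x3. Involves strand 3? yes. Count so far: 1
Gen 2: crossing 4x5. Involves strand 3? no. Count so far: 1
Gen 3: crossing 5x4. Involves strand 3? no. Count so far: 1
Gen 4: crossing 1x3. Involves strand 3? yes. Count so far: 2
Gen 5: crossing 3x1. Involves strand 3? yes. Count so far: 3
Gen 6: crossing 3x2. Involves strand 3? yes. Count so far: 4
Gen 7: crossing 1x2. Involves strand 3? no. Count so far: 4
Gen 8: crossing 1x3. Involves strand 3? yes. Count so far: 5
Gen 9: crossing 1x4. Involves strand 3? no. Count so far: 5

Answer: 5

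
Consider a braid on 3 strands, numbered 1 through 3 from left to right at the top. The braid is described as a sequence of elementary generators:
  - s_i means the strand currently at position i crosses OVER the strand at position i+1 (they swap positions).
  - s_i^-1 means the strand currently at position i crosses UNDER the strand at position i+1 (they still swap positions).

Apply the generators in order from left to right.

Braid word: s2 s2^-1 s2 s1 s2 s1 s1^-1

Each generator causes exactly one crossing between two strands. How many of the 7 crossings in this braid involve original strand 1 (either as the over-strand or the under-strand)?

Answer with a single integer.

Gen 1: crossing 2x3. Involves strand 1? no. Count so far: 0
Gen 2: crossing 3x2. Involves strand 1? no. Count so far: 0
Gen 3: crossing 2x3. Involves strand 1? no. Count so far: 0
Gen 4: crossing 1x3. Involves strand 1? yes. Count so far: 1
Gen 5: crossing 1x2. Involves strand 1? yes. Count so far: 2
Gen 6: crossing 3x2. Involves strand 1? no. Count so far: 2
Gen 7: crossing 2x3. Involves strand 1? no. Count so far: 2

Answer: 2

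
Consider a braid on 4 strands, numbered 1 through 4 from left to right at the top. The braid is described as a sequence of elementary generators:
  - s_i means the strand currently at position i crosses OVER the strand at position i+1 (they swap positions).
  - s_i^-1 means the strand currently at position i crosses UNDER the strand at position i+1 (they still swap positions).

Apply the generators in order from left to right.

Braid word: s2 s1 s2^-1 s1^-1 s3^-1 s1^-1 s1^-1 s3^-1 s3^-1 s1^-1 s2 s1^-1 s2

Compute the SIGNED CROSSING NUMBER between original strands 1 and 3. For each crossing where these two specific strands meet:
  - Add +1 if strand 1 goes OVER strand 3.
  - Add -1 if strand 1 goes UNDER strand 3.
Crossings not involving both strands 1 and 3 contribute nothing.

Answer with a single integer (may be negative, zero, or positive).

Gen 1: crossing 2x3. Both 1&3? no. Sum: 0
Gen 2: 1 over 3. Both 1&3? yes. Contrib: +1. Sum: 1
Gen 3: crossing 1x2. Both 1&3? no. Sum: 1
Gen 4: crossing 3x2. Both 1&3? no. Sum: 1
Gen 5: crossing 1x4. Both 1&3? no. Sum: 1
Gen 6: crossing 2x3. Both 1&3? no. Sum: 1
Gen 7: crossing 3x2. Both 1&3? no. Sum: 1
Gen 8: crossing 4x1. Both 1&3? no. Sum: 1
Gen 9: crossing 1x4. Both 1&3? no. Sum: 1
Gen 10: crossing 2x3. Both 1&3? no. Sum: 1
Gen 11: crossing 2x4. Both 1&3? no. Sum: 1
Gen 12: crossing 3x4. Both 1&3? no. Sum: 1
Gen 13: crossing 3x2. Both 1&3? no. Sum: 1

Answer: 1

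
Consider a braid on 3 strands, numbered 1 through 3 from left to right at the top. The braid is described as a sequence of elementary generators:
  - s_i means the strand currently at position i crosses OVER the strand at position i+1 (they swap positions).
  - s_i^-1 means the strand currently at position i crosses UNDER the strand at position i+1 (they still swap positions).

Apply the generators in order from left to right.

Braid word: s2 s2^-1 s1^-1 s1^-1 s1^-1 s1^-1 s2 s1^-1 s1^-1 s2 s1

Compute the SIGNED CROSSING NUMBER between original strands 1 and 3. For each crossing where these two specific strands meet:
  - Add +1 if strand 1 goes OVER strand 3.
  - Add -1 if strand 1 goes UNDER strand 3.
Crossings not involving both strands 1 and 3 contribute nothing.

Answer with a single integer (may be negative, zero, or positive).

Gen 1: crossing 2x3. Both 1&3? no. Sum: 0
Gen 2: crossing 3x2. Both 1&3? no. Sum: 0
Gen 3: crossing 1x2. Both 1&3? no. Sum: 0
Gen 4: crossing 2x1. Both 1&3? no. Sum: 0
Gen 5: crossing 1x2. Both 1&3? no. Sum: 0
Gen 6: crossing 2x1. Both 1&3? no. Sum: 0
Gen 7: crossing 2x3. Both 1&3? no. Sum: 0
Gen 8: 1 under 3. Both 1&3? yes. Contrib: -1. Sum: -1
Gen 9: 3 under 1. Both 1&3? yes. Contrib: +1. Sum: 0
Gen 10: crossing 3x2. Both 1&3? no. Sum: 0
Gen 11: crossing 1x2. Both 1&3? no. Sum: 0

Answer: 0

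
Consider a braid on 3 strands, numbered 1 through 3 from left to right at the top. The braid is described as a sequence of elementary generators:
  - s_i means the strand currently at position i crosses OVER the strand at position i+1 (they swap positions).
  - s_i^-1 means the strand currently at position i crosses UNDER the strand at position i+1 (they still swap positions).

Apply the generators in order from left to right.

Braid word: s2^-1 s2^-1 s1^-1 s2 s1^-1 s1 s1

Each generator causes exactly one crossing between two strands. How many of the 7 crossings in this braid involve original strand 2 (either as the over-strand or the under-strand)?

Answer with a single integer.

Answer: 6

Derivation:
Gen 1: crossing 2x3. Involves strand 2? yes. Count so far: 1
Gen 2: crossing 3x2. Involves strand 2? yes. Count so far: 2
Gen 3: crossing 1x2. Involves strand 2? yes. Count so far: 3
Gen 4: crossing 1x3. Involves strand 2? no. Count so far: 3
Gen 5: crossing 2x3. Involves strand 2? yes. Count so far: 4
Gen 6: crossing 3x2. Involves strand 2? yes. Count so far: 5
Gen 7: crossing 2x3. Involves strand 2? yes. Count so far: 6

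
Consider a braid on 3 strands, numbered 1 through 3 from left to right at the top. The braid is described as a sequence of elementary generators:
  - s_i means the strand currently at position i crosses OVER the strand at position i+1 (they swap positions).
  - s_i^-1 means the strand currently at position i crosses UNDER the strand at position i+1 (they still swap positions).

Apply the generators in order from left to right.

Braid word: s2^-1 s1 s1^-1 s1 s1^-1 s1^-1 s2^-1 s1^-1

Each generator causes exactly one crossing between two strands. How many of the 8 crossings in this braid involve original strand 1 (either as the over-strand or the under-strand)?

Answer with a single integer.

Answer: 6

Derivation:
Gen 1: crossing 2x3. Involves strand 1? no. Count so far: 0
Gen 2: crossing 1x3. Involves strand 1? yes. Count so far: 1
Gen 3: crossing 3x1. Involves strand 1? yes. Count so far: 2
Gen 4: crossing 1x3. Involves strand 1? yes. Count so far: 3
Gen 5: crossing 3x1. Involves strand 1? yes. Count so far: 4
Gen 6: crossing 1x3. Involves strand 1? yes. Count so far: 5
Gen 7: crossing 1x2. Involves strand 1? yes. Count so far: 6
Gen 8: crossing 3x2. Involves strand 1? no. Count so far: 6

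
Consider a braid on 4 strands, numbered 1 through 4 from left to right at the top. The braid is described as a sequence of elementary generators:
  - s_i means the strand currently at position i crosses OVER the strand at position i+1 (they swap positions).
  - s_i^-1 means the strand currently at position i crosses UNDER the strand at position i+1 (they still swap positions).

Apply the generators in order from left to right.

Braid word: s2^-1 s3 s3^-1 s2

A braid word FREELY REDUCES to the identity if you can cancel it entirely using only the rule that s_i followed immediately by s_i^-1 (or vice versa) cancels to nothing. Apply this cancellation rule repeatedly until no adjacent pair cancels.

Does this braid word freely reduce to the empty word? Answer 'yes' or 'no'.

Gen 1 (s2^-1): push. Stack: [s2^-1]
Gen 2 (s3): push. Stack: [s2^-1 s3]
Gen 3 (s3^-1): cancels prior s3. Stack: [s2^-1]
Gen 4 (s2): cancels prior s2^-1. Stack: []
Reduced word: (empty)

Answer: yes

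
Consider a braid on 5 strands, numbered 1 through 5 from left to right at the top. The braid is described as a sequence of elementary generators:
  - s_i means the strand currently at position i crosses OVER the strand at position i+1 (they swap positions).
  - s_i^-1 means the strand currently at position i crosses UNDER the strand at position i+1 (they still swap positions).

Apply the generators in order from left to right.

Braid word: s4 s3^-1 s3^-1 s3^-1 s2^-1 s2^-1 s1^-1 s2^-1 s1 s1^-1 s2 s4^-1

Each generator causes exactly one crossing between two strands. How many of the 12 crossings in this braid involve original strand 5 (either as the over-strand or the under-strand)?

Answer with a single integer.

Answer: 10

Derivation:
Gen 1: crossing 4x5. Involves strand 5? yes. Count so far: 1
Gen 2: crossing 3x5. Involves strand 5? yes. Count so far: 2
Gen 3: crossing 5x3. Involves strand 5? yes. Count so far: 3
Gen 4: crossing 3x5. Involves strand 5? yes. Count so far: 4
Gen 5: crossing 2x5. Involves strand 5? yes. Count so far: 5
Gen 6: crossing 5x2. Involves strand 5? yes. Count so far: 6
Gen 7: crossing 1x2. Involves strand 5? no. Count so far: 6
Gen 8: crossing 1x5. Involves strand 5? yes. Count so far: 7
Gen 9: crossing 2x5. Involves strand 5? yes. Count so far: 8
Gen 10: crossing 5x2. Involves strand 5? yes. Count so far: 9
Gen 11: crossing 5x1. Involves strand 5? yes. Count so far: 10
Gen 12: crossing 3x4. Involves strand 5? no. Count so far: 10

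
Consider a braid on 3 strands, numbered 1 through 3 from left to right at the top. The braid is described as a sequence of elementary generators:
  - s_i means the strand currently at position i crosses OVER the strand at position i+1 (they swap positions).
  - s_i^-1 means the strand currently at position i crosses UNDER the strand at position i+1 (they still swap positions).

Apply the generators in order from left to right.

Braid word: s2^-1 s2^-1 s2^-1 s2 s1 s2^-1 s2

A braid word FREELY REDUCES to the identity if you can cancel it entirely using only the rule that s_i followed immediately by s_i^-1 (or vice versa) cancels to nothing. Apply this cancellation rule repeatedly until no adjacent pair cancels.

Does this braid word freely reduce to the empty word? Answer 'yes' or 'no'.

Answer: no

Derivation:
Gen 1 (s2^-1): push. Stack: [s2^-1]
Gen 2 (s2^-1): push. Stack: [s2^-1 s2^-1]
Gen 3 (s2^-1): push. Stack: [s2^-1 s2^-1 s2^-1]
Gen 4 (s2): cancels prior s2^-1. Stack: [s2^-1 s2^-1]
Gen 5 (s1): push. Stack: [s2^-1 s2^-1 s1]
Gen 6 (s2^-1): push. Stack: [s2^-1 s2^-1 s1 s2^-1]
Gen 7 (s2): cancels prior s2^-1. Stack: [s2^-1 s2^-1 s1]
Reduced word: s2^-1 s2^-1 s1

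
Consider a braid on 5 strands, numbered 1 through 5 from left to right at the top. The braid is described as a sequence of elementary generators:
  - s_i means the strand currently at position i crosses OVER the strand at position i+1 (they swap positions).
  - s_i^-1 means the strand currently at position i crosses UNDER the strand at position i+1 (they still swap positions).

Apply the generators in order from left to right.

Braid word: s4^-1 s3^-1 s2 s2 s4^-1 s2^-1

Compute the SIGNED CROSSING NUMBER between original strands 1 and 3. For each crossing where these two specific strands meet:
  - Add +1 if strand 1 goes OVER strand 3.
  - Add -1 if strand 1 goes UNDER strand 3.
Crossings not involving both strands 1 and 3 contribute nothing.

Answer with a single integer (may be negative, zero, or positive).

Gen 1: crossing 4x5. Both 1&3? no. Sum: 0
Gen 2: crossing 3x5. Both 1&3? no. Sum: 0
Gen 3: crossing 2x5. Both 1&3? no. Sum: 0
Gen 4: crossing 5x2. Both 1&3? no. Sum: 0
Gen 5: crossing 3x4. Both 1&3? no. Sum: 0
Gen 6: crossing 2x5. Both 1&3? no. Sum: 0

Answer: 0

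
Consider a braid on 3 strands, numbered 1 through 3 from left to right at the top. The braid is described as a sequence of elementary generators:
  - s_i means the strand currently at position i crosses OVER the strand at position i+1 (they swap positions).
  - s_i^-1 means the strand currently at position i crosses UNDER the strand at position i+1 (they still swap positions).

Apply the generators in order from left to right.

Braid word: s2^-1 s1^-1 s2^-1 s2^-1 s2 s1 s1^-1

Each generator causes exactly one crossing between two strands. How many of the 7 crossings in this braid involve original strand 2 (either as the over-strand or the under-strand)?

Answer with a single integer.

Answer: 6

Derivation:
Gen 1: crossing 2x3. Involves strand 2? yes. Count so far: 1
Gen 2: crossing 1x3. Involves strand 2? no. Count so far: 1
Gen 3: crossing 1x2. Involves strand 2? yes. Count so far: 2
Gen 4: crossing 2x1. Involves strand 2? yes. Count so far: 3
Gen 5: crossing 1x2. Involves strand 2? yes. Count so far: 4
Gen 6: crossing 3x2. Involves strand 2? yes. Count so far: 5
Gen 7: crossing 2x3. Involves strand 2? yes. Count so far: 6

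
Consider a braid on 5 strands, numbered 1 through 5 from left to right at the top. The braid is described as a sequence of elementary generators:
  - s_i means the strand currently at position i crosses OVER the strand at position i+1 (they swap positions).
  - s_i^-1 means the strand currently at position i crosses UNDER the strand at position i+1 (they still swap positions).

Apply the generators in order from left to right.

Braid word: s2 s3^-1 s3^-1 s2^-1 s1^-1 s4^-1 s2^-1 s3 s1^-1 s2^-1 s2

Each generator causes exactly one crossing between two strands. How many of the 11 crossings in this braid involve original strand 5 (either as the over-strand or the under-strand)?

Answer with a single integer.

Gen 1: crossing 2x3. Involves strand 5? no. Count so far: 0
Gen 2: crossing 2x4. Involves strand 5? no. Count so far: 0
Gen 3: crossing 4x2. Involves strand 5? no. Count so far: 0
Gen 4: crossing 3x2. Involves strand 5? no. Count so far: 0
Gen 5: crossing 1x2. Involves strand 5? no. Count so far: 0
Gen 6: crossing 4x5. Involves strand 5? yes. Count so far: 1
Gen 7: crossing 1x3. Involves strand 5? no. Count so far: 1
Gen 8: crossing 1x5. Involves strand 5? yes. Count so far: 2
Gen 9: crossing 2x3. Involves strand 5? no. Count so far: 2
Gen 10: crossing 2x5. Involves strand 5? yes. Count so far: 3
Gen 11: crossing 5x2. Involves strand 5? yes. Count so far: 4

Answer: 4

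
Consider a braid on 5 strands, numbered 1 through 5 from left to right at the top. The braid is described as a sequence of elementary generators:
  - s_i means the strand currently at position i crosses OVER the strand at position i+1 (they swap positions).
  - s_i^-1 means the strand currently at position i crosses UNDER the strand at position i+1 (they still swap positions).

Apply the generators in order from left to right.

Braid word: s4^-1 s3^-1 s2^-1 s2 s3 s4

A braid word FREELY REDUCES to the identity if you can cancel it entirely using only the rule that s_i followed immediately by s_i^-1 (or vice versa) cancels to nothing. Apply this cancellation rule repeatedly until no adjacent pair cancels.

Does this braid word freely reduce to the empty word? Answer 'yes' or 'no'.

Answer: yes

Derivation:
Gen 1 (s4^-1): push. Stack: [s4^-1]
Gen 2 (s3^-1): push. Stack: [s4^-1 s3^-1]
Gen 3 (s2^-1): push. Stack: [s4^-1 s3^-1 s2^-1]
Gen 4 (s2): cancels prior s2^-1. Stack: [s4^-1 s3^-1]
Gen 5 (s3): cancels prior s3^-1. Stack: [s4^-1]
Gen 6 (s4): cancels prior s4^-1. Stack: []
Reduced word: (empty)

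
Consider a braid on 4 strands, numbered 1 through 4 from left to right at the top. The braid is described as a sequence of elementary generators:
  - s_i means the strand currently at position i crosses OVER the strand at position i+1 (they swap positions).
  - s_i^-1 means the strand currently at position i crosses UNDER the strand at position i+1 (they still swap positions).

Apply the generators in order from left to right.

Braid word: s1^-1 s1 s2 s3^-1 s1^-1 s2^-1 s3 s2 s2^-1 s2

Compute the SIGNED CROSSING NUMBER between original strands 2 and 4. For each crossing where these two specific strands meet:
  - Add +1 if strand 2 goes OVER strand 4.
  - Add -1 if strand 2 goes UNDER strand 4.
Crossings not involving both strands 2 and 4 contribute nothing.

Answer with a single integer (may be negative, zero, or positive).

Answer: -4

Derivation:
Gen 1: crossing 1x2. Both 2&4? no. Sum: 0
Gen 2: crossing 2x1. Both 2&4? no. Sum: 0
Gen 3: crossing 2x3. Both 2&4? no. Sum: 0
Gen 4: 2 under 4. Both 2&4? yes. Contrib: -1. Sum: -1
Gen 5: crossing 1x3. Both 2&4? no. Sum: -1
Gen 6: crossing 1x4. Both 2&4? no. Sum: -1
Gen 7: crossing 1x2. Both 2&4? no. Sum: -1
Gen 8: 4 over 2. Both 2&4? yes. Contrib: -1. Sum: -2
Gen 9: 2 under 4. Both 2&4? yes. Contrib: -1. Sum: -3
Gen 10: 4 over 2. Both 2&4? yes. Contrib: -1. Sum: -4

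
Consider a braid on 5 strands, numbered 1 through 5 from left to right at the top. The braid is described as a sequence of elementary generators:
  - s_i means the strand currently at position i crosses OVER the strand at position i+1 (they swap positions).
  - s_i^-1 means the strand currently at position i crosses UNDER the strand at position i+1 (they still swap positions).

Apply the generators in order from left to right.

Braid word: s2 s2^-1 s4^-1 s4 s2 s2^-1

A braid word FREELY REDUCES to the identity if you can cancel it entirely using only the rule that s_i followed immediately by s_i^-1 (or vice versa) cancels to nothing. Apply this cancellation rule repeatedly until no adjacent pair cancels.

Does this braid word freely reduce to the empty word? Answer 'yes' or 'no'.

Gen 1 (s2): push. Stack: [s2]
Gen 2 (s2^-1): cancels prior s2. Stack: []
Gen 3 (s4^-1): push. Stack: [s4^-1]
Gen 4 (s4): cancels prior s4^-1. Stack: []
Gen 5 (s2): push. Stack: [s2]
Gen 6 (s2^-1): cancels prior s2. Stack: []
Reduced word: (empty)

Answer: yes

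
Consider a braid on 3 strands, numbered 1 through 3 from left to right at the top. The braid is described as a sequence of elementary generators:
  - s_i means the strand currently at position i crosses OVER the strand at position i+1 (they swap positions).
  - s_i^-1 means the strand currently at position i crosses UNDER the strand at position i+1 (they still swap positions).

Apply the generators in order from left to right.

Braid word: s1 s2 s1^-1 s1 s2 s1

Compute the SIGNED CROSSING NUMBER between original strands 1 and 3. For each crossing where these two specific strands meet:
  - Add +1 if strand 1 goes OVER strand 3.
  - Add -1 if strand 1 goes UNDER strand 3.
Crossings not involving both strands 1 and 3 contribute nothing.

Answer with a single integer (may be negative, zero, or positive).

Gen 1: crossing 1x2. Both 1&3? no. Sum: 0
Gen 2: 1 over 3. Both 1&3? yes. Contrib: +1. Sum: 1
Gen 3: crossing 2x3. Both 1&3? no. Sum: 1
Gen 4: crossing 3x2. Both 1&3? no. Sum: 1
Gen 5: 3 over 1. Both 1&3? yes. Contrib: -1. Sum: 0
Gen 6: crossing 2x1. Both 1&3? no. Sum: 0

Answer: 0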